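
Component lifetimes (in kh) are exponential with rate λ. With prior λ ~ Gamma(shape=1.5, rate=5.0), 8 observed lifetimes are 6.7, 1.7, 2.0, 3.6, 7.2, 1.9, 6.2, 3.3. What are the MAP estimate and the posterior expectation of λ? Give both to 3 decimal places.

Σ times = 32.6. Posterior: Gamma(shape = 1.5+8 = 9.5, rate = 5.0+32.6 = 37.6).
Mode = (α−1)/β = 8.5/37.6 = 0.226.
Mean = α/β = 9.5/37.6 = 0.253.

MAP = 0.226, posterior mean = 0.253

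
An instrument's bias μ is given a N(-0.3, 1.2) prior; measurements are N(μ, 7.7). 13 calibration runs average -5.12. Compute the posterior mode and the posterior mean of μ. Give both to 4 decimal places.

posterior mode = -3.5271, posterior mean = -3.5271

Posterior for μ is Normal. Precision-weighted mean: (1/1.2·-0.3 + 13/7.7·-5.12) / (1/1.2 + 13/7.7) = -3.5271.
A Normal posterior is symmetric, so mode = mean.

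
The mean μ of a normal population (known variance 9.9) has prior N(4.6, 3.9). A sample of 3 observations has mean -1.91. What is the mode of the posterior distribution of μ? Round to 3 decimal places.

1.074

Posterior for μ is Normal. Precision-weighted mean: (1/3.9·4.6 + 3/9.9·-1.91) / (1/3.9 + 3/9.9) = 1.074.
A Normal posterior is symmetric, so mode = mean.
This is the posterior mode — the MAP estimate.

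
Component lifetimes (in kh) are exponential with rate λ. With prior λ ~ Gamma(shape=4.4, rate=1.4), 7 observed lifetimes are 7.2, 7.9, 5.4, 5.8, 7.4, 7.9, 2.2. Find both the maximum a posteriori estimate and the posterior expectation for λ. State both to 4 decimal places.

Σ times = 43.8. Posterior: Gamma(shape = 4.4+7 = 11.4, rate = 1.4+43.8 = 45.2).
Mode = (α−1)/β = 10.4/45.2 = 0.2301.
Mean = α/β = 11.4/45.2 = 0.2522.
The posterior is right-skewed, so the mean exceeds the mode.

MAP: 0.2301. Posterior mean: 0.2522.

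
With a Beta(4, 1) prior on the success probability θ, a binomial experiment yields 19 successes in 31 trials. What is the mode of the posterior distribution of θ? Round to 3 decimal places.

0.647

Posterior: Beta(4+19, 1+12) = Beta(23, 13).
Mode = (23−1)/(23+13−2) = 22/34 = 0.647.
Mean = 23/(23+13) = 23/36 = 0.639.
This is the posterior mode — the MAP estimate.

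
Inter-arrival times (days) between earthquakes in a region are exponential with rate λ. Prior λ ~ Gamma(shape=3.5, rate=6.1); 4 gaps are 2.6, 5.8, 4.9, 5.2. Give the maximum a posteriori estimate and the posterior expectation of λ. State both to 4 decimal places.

Σ times = 18.5. Posterior: Gamma(shape = 3.5+4 = 7.5, rate = 6.1+18.5 = 24.6).
Mode = (α−1)/β = 6.5/24.6 = 0.2642.
Mean = α/β = 7.5/24.6 = 0.3049.

MAP: 0.2642. Posterior mean: 0.3049.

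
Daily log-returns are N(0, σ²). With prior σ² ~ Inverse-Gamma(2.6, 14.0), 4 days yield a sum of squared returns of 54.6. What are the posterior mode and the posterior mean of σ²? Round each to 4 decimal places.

Posterior: Inverse-Gamma(shape = 2.6+4/2 = 4.6, scale = 14.0+54.6/2 = 41.3).
Mode = β/(α+1) = 41.3/5.6 = 7.3750.
Mean = β/(α−1) = 41.3/3.6 = 11.4722.

σ²_MAP = 7.3750, E[σ²|data] = 11.4722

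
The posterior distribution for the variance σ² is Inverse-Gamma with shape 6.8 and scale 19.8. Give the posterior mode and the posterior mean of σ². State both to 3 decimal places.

posterior mode = 2.538, posterior mean = 3.414

Mode = β/(α+1) = 19.8/7.8 = 2.538.
Mean = β/(α−1) = 19.8/5.8 = 3.414.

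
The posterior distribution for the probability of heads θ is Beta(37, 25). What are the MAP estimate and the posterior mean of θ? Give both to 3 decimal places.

MAP = 0.600, posterior mean = 0.597

Mode = (37−1)/(37+25−2) = 36/60 = 0.600.
Mean = 37/(37+25) = 37/62 = 0.597.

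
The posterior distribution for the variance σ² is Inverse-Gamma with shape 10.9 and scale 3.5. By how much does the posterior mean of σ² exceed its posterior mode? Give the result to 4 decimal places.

Mode = β/(α+1) = 3.5/11.9 = 0.2941.
Mean = β/(α−1) = 3.5/9.9 = 0.3535.
Difference = 0.3535 − 0.2941 = 0.0594.

0.0594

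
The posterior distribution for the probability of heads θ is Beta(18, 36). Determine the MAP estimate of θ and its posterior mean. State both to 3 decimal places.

Mode = (18−1)/(18+36−2) = 17/52 = 0.327.
Mean = 18/(18+36) = 18/54 = 0.333.

MAP: 0.327. Posterior mean: 0.333.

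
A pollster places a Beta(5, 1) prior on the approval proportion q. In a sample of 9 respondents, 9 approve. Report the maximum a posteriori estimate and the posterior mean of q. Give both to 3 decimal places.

MAP: 1.000. Posterior mean: 0.933.

Posterior: Beta(5+9, 1+0) = Beta(14, 1).
Since β = 1 ≤ 1 and α > 1, the Beta density is monotone increasing on [0,1]; the mode is at 1.
Mean = 14/(14+1) = 0.933.
Left-skewed posterior ⇒ mean < mode.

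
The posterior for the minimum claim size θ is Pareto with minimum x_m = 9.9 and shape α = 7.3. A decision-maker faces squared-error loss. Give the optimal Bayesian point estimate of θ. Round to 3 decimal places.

11.471

The Pareto density is strictly decreasing on [x_m, ∞), so the mode is x_m = 9.900.
Mean = α·x_m/(α−1) = 7.3·9.9/6.3 = 11.471.
Squared-error loss ⇒ the optimal estimator is the posterior mean.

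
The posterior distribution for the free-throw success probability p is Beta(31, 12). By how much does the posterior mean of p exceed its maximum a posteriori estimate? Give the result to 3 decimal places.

-0.011

Mode = (31−1)/(31+12−2) = 30/41 = 0.732.
Mean = 31/(31+12) = 31/43 = 0.721.
Difference = 0.721 − 0.732 = -0.011.
The mean is pulled below the mode by the posterior's left skew.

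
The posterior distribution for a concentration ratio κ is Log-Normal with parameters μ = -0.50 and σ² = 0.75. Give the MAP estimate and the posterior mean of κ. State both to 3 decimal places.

MAP = 0.287, posterior mean = 0.882

Mode = exp(μ − σ²) = exp(-1.25) = 0.287.
Mean = exp(μ + σ²/2) = exp(-0.125) = 0.882.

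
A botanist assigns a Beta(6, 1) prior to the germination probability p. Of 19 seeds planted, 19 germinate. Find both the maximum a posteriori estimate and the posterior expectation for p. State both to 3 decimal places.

Posterior: Beta(6+19, 1+0) = Beta(25, 1).
Since β = 1 ≤ 1 and α > 1, the Beta density is monotone increasing on [0,1]; the mode is at 1.
Mean = 25/(25+1) = 0.962.

MAP = 1.000, posterior mean = 0.962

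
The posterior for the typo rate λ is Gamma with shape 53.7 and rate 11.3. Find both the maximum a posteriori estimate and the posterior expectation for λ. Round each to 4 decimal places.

MAP: 4.6637. Posterior mean: 4.7522.

Mode = (α−1)/β = 52.7/11.3 = 4.6637.
Mean = α/β = 53.7/11.3 = 4.7522.
The posterior is right-skewed, so the mean exceeds the mode.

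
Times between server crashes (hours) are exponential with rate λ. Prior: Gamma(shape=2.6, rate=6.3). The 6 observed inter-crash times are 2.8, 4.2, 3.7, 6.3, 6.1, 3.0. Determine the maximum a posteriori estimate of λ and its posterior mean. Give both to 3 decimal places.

λ_MAP = 0.235, E[λ|data] = 0.265

Σ times = 26.1. Posterior: Gamma(shape = 2.6+6 = 8.6, rate = 6.3+26.1 = 32.4).
Mode = (α−1)/β = 7.6/32.4 = 0.235.
Mean = α/β = 8.6/32.4 = 0.265.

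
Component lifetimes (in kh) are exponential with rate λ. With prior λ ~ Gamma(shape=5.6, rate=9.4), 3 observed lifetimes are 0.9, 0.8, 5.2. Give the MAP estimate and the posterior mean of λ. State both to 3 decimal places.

Σ times = 6.9. Posterior: Gamma(shape = 5.6+3 = 8.6, rate = 9.4+6.9 = 16.3).
Mode = (α−1)/β = 7.6/16.3 = 0.466.
Mean = α/β = 8.6/16.3 = 0.528.

λ_MAP = 0.466, E[λ|data] = 0.528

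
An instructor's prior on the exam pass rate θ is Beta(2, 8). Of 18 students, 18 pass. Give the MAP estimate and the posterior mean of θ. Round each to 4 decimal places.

Posterior: Beta(2+18, 8+0) = Beta(20, 8).
Mode = (20−1)/(20+8−2) = 19/26 = 0.7308.
Mean = 20/(20+8) = 20/28 = 0.7143.
The posterior is left-skewed, so the mode exceeds the mean.

MAP estimate = 0.7308, posterior mean = 0.7143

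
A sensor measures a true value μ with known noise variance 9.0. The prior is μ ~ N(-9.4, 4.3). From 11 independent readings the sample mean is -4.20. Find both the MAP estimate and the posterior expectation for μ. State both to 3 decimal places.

Posterior for μ is Normal. Precision-weighted mean: (1/4.3·-9.4 + 11/9.0·-4.20) / (1/4.3 + 11/9.0) = -5.031.
A Normal posterior is symmetric, so mode = mean.

MAP = -5.031; posterior mean = -5.031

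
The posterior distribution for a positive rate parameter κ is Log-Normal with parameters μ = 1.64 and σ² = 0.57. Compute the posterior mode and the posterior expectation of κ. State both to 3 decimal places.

Mode = exp(μ − σ²) = exp(1.07) = 2.915.
Mean = exp(μ + σ²/2) = exp(1.925) = 6.855.
Mean > mode: the posterior has a right tail.

MAP = 2.915, posterior mean = 6.855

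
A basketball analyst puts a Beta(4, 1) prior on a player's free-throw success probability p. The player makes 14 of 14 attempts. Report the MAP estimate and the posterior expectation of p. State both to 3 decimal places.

Posterior: Beta(4+14, 1+0) = Beta(18, 1).
Since β = 1 ≤ 1 and α > 1, the Beta density is monotone increasing on [0,1]; the mode is at 1.
Mean = 18/(18+1) = 0.947.
Left-skewed posterior ⇒ mean < mode.

MAP = 1.000; posterior mean = 0.947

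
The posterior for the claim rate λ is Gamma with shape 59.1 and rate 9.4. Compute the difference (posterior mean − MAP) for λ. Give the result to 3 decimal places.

0.106

Mode = (α−1)/β = 58.1/9.4 = 6.181.
Mean = α/β = 59.1/9.4 = 6.287.
Difference = 6.287 − 6.181 = 0.106.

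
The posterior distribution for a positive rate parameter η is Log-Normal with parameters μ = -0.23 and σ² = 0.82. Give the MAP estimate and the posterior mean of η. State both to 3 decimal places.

MAP estimate = 0.350, posterior mean = 1.197

Mode = exp(μ − σ²) = exp(-1.05) = 0.350.
Mean = exp(μ + σ²/2) = exp(0.180) = 1.197.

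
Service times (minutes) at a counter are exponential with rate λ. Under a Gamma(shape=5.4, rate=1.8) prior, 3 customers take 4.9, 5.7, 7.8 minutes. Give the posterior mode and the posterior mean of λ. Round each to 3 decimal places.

Σ times = 18.4. Posterior: Gamma(shape = 5.4+3 = 8.4, rate = 1.8+18.4 = 20.2).
Mode = (α−1)/β = 7.4/20.2 = 0.366.
Mean = α/β = 8.4/20.2 = 0.416.
The mean is pulled above the mode by the posterior's right skew.

λ_MAP = 0.366, E[λ|data] = 0.416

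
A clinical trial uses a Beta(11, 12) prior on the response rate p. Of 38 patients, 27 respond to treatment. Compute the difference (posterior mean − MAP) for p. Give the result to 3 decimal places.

-0.004

Posterior: Beta(11+27, 12+11) = Beta(38, 23).
Mode = (38−1)/(38+23−2) = 37/59 = 0.627.
Mean = 38/(38+23) = 38/61 = 0.623.
Difference = 0.623 − 0.627 = -0.004.
Mode > mean: the posterior has a left tail.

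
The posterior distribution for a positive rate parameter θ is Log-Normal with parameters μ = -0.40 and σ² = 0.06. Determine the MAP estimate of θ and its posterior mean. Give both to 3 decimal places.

Mode = exp(μ − σ²) = exp(-0.46) = 0.631.
Mean = exp(μ + σ²/2) = exp(-0.370) = 0.691.

MAP estimate = 0.631, posterior mean = 0.691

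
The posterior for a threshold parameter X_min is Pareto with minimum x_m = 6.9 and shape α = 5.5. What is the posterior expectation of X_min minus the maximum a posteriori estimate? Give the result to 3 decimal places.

1.533

The Pareto density is strictly decreasing on [x_m, ∞), so the mode is x_m = 6.900.
Mean = α·x_m/(α−1) = 5.5·6.9/4.5 = 8.433.
Difference = 8.433 − 6.900 = 1.533.
Right-skewed posterior ⇒ mode < mean.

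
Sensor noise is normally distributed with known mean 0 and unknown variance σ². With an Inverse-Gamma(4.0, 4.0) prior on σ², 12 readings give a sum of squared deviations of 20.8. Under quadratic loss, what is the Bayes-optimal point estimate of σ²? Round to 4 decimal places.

Posterior: Inverse-Gamma(shape = 4.0+12/2 = 10.0, scale = 4.0+20.8/2 = 14.4).
Mode = β/(α+1) = 14.4/11.0 = 1.3091.
Mean = β/(α−1) = 14.4/9.0 = 1.6000.
Quadratic loss ⇒ the optimal estimator is the posterior mean.

1.6000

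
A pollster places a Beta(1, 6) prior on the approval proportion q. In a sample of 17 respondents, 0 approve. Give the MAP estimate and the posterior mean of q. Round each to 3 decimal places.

MAP = 0.000; posterior mean = 0.042

Posterior: Beta(1+0, 6+17) = Beta(1, 23).
Since α = 1 ≤ 1 and β > 1, the Beta density is monotone decreasing on [0,1]; the mode is at 0.
Mean = 1/(1+23) = 0.042.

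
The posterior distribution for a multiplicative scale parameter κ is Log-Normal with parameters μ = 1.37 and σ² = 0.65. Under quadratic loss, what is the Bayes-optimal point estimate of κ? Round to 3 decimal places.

Mode = exp(μ − σ²) = exp(0.72) = 2.054.
Mean = exp(μ + σ²/2) = exp(1.695) = 5.447.
Quadratic loss ⇒ the optimal estimator is the posterior mean.

5.447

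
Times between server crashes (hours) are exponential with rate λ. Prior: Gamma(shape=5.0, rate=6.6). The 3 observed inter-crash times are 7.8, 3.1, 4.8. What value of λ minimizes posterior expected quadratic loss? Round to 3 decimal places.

Σ times = 15.7. Posterior: Gamma(shape = 5.0+3 = 8.0, rate = 6.6+15.7 = 22.3).
Mode = (α−1)/β = 7.0/22.3 = 0.314.
Mean = α/β = 8.0/22.3 = 0.359.
Quadratic loss ⇒ the optimal estimator is the posterior mean.

0.359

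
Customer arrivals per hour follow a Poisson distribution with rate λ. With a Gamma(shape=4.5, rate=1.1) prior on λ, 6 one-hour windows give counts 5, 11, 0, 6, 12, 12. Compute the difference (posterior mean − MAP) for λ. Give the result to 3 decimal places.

Σ counts = 46. Posterior: Gamma(shape = 4.5+46 = 50.5, rate = 1.1+6 = 7.1).
Mode = (α−1)/β = 49.5/7.1 = 6.972.
Mean = α/β = 50.5/7.1 = 7.113.
Difference = 7.113 − 6.972 = 0.141.

0.141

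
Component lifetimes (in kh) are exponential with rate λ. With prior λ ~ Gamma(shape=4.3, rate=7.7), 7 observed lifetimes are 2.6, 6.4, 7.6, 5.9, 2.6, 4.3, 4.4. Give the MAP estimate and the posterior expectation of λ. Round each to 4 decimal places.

MAP: 0.2482. Posterior mean: 0.2723.

Σ times = 33.8. Posterior: Gamma(shape = 4.3+7 = 11.3, rate = 7.7+33.8 = 41.5).
Mode = (α−1)/β = 10.3/41.5 = 0.2482.
Mean = α/β = 11.3/41.5 = 0.2723.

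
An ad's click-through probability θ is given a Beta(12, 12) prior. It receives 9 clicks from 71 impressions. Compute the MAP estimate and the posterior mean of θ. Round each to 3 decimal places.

Posterior: Beta(12+9, 12+62) = Beta(21, 74).
Mode = (21−1)/(21+74−2) = 20/93 = 0.215.
Mean = 21/(21+74) = 21/95 = 0.221.
Right-skewed posterior ⇒ mode < mean.

MAP = 0.215; posterior mean = 0.221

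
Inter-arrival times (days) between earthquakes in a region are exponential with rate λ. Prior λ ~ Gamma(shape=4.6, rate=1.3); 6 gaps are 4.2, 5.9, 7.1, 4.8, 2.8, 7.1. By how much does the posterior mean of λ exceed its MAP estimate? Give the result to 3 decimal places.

0.030

Σ times = 31.9. Posterior: Gamma(shape = 4.6+6 = 10.6, rate = 1.3+31.9 = 33.2).
Mode = (α−1)/β = 9.6/33.2 = 0.289.
Mean = α/β = 10.6/33.2 = 0.319.
Difference = 0.319 − 0.289 = 0.030.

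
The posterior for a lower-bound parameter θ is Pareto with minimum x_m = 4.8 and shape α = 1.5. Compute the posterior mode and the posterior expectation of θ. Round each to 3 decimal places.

The Pareto density is strictly decreasing on [x_m, ∞), so the mode is x_m = 4.800.
Mean = α·x_m/(α−1) = 1.5·4.8/0.5 = 14.400.

MAP = 4.800; posterior mean = 14.400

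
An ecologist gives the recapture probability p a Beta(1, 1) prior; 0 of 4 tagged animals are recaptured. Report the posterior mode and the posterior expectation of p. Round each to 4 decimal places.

p_MAP = 0.0000, E[p|data] = 0.1667

Posterior: Beta(1+0, 1+4) = Beta(1, 5).
Since α = 1 ≤ 1 and β > 1, the Beta density is monotone decreasing on [0,1]; the mode is at 0.
Mean = 1/(1+5) = 0.1667.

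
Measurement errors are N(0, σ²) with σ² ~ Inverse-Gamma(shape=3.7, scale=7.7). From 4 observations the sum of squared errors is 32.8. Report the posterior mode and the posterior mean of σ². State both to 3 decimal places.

Posterior: Inverse-Gamma(shape = 3.7+4/2 = 5.7, scale = 7.7+32.8/2 = 24.1).
Mode = β/(α+1) = 24.1/6.7 = 3.597.
Mean = β/(α−1) = 24.1/4.7 = 5.128.
The mean is pulled above the mode by the posterior's right skew.

posterior mode = 3.597, posterior mean = 5.128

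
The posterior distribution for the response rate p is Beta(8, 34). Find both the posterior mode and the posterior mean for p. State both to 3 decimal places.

Mode = (8−1)/(8+34−2) = 7/40 = 0.175.
Mean = 8/(8+34) = 8/42 = 0.190.
Right-skewed posterior ⇒ mode < mean.

posterior mode = 0.175, posterior mean = 0.190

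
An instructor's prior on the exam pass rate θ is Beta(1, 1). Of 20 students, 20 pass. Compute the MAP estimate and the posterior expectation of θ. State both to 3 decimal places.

Posterior: Beta(1+20, 1+0) = Beta(21, 1).
Since β = 1 ≤ 1 and α > 1, the Beta density is monotone increasing on [0,1]; the mode is at 1.
Mean = 21/(21+1) = 0.955.
Mode > mean: the posterior has a left tail.

MAP estimate = 1.000, posterior expectation = 0.955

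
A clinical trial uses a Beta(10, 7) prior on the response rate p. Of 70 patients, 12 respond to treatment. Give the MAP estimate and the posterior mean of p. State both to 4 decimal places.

Posterior: Beta(10+12, 7+58) = Beta(22, 65).
Mode = (22−1)/(22+65−2) = 21/85 = 0.2471.
Mean = 22/(22+65) = 22/87 = 0.2529.

MAP = 0.2471, posterior mean = 0.2529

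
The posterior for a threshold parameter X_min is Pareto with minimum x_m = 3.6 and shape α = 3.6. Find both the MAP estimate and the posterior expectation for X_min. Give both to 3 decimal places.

MAP estimate = 3.600, posterior expectation = 4.985

The Pareto density is strictly decreasing on [x_m, ∞), so the mode is x_m = 3.600.
Mean = α·x_m/(α−1) = 3.6·3.6/2.6 = 4.985.
The posterior is right-skewed, so the mean exceeds the mode.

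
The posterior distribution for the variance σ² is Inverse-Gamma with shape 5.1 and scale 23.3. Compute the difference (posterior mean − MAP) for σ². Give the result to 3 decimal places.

Mode = β/(α+1) = 23.3/6.1 = 3.820.
Mean = β/(α−1) = 23.3/4.1 = 5.683.
Difference = 5.683 − 3.820 = 1.863.
Right-skewed posterior ⇒ mode < mean.

1.863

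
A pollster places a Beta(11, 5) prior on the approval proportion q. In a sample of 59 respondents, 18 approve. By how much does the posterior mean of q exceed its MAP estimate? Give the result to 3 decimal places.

Posterior: Beta(11+18, 5+41) = Beta(29, 46).
Mode = (29−1)/(29+46−2) = 28/73 = 0.384.
Mean = 29/(29+46) = 29/75 = 0.387.
Difference = 0.387 − 0.384 = 0.003.
The posterior is right-skewed, so the mean exceeds the mode.

0.003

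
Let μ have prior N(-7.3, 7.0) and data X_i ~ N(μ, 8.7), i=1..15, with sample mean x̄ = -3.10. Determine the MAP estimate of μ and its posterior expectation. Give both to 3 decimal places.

Posterior for μ is Normal. Precision-weighted mean: (1/7.0·-7.3 + 15/8.7·-3.10) / (1/7.0 + 15/8.7) = -3.421.
A Normal posterior is symmetric, so mode = mean.

MAP = -3.421, posterior mean = -3.421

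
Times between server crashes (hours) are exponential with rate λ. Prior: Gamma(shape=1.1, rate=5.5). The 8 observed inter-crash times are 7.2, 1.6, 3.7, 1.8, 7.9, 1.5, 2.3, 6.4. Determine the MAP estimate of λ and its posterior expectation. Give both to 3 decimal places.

Σ times = 32.4. Posterior: Gamma(shape = 1.1+8 = 9.1, rate = 5.5+32.4 = 37.9).
Mode = (α−1)/β = 8.1/37.9 = 0.214.
Mean = α/β = 9.1/37.9 = 0.240.
Right-skewed posterior ⇒ mode < mean.

MAP = 0.214, posterior mean = 0.240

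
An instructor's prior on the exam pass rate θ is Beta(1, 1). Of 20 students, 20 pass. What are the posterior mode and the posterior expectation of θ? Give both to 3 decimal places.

MAP = 1.000; posterior mean = 0.955

Posterior: Beta(1+20, 1+0) = Beta(21, 1).
Since β = 1 ≤ 1 and α > 1, the Beta density is monotone increasing on [0,1]; the mode is at 1.
Mean = 21/(21+1) = 0.955.
Left-skewed posterior ⇒ mean < mode.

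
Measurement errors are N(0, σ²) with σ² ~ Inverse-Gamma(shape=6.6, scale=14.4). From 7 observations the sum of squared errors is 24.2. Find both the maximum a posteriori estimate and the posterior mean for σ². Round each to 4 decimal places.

maximum a posteriori estimate = 2.3874, posterior mean = 2.9121

Posterior: Inverse-Gamma(shape = 6.6+7/2 = 10.1, scale = 14.4+24.2/2 = 26.5).
Mode = β/(α+1) = 26.5/11.1 = 2.3874.
Mean = β/(α−1) = 26.5/9.1 = 2.9121.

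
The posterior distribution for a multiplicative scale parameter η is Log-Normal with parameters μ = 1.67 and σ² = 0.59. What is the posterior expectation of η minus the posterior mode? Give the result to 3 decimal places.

Mode = exp(μ − σ²) = exp(1.08) = 2.945.
Mean = exp(μ + σ²/2) = exp(1.965) = 7.135.
Difference = 7.135 − 2.945 = 4.190.
The mean is pulled above the mode by the posterior's right skew.

4.190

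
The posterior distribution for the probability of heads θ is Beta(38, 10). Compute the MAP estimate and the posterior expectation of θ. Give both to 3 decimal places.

θ_MAP = 0.804, E[θ|data] = 0.792

Mode = (38−1)/(38+10−2) = 37/46 = 0.804.
Mean = 38/(38+10) = 38/48 = 0.792.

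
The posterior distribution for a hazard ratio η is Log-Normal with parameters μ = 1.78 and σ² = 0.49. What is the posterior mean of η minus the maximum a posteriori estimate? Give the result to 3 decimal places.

Mode = exp(μ − σ²) = exp(1.29) = 3.633.
Mean = exp(μ + σ²/2) = exp(2.025) = 7.576.
Difference = 7.576 − 3.633 = 3.943.

3.943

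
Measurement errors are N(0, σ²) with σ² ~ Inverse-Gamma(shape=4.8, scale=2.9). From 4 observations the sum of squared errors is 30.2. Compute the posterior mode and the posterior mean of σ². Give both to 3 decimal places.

Posterior: Inverse-Gamma(shape = 4.8+4/2 = 6.8, scale = 2.9+30.2/2 = 18.0).
Mode = β/(α+1) = 18.0/7.8 = 2.308.
Mean = β/(α−1) = 18.0/5.8 = 3.103.

MAP: 2.308. Posterior mean: 3.103.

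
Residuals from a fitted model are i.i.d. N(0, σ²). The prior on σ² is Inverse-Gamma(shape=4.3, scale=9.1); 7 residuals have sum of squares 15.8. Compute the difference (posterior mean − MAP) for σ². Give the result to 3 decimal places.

Posterior: Inverse-Gamma(shape = 4.3+7/2 = 7.8, scale = 9.1+15.8/2 = 17.0).
Mode = β/(α+1) = 17.0/8.8 = 1.932.
Mean = β/(α−1) = 17.0/6.8 = 2.500.
Difference = 2.500 − 1.932 = 0.568.
The mean is pulled above the mode by the posterior's right skew.

0.568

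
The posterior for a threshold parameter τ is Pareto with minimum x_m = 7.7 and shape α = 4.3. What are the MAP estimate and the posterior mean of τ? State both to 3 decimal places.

The Pareto density is strictly decreasing on [x_m, ∞), so the mode is x_m = 7.700.
Mean = α·x_m/(α−1) = 4.3·7.7/3.3 = 10.033.

MAP = 7.700; posterior mean = 10.033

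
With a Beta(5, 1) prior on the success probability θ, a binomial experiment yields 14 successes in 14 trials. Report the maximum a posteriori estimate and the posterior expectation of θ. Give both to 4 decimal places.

θ_MAP = 1.0000, E[θ|data] = 0.9500

Posterior: Beta(5+14, 1+0) = Beta(19, 1).
Since β = 1 ≤ 1 and α > 1, the Beta density is monotone increasing on [0,1]; the mode is at 1.
Mean = 19/(19+1) = 0.9500.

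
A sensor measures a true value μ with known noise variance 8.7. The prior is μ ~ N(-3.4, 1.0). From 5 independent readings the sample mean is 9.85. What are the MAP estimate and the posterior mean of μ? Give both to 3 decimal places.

MAP estimate = 1.436, posterior mean = 1.436

Posterior for μ is Normal. Precision-weighted mean: (1/1.0·-3.4 + 5/8.7·9.85) / (1/1.0 + 5/8.7) = 1.436.
A Normal posterior is symmetric, so mode = mean.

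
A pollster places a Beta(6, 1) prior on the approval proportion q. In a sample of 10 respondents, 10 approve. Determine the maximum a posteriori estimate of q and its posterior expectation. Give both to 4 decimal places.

Posterior: Beta(6+10, 1+0) = Beta(16, 1).
Since β = 1 ≤ 1 and α > 1, the Beta density is monotone increasing on [0,1]; the mode is at 1.
Mean = 16/(16+1) = 0.9412.

MAP = 1.0000, posterior mean = 0.9412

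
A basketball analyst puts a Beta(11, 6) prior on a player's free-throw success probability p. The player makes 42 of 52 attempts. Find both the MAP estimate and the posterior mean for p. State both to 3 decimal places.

Posterior: Beta(11+42, 6+10) = Beta(53, 16).
Mode = (53−1)/(53+16−2) = 52/67 = 0.776.
Mean = 53/(53+16) = 53/69 = 0.768.

MAP = 0.776; posterior mean = 0.768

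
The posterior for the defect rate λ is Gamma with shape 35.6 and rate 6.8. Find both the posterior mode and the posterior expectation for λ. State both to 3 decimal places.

Mode = (α−1)/β = 34.6/6.8 = 5.088.
Mean = α/β = 35.6/6.8 = 5.235.
The mean is pulled above the mode by the posterior's right skew.

MAP = 5.088; posterior mean = 5.235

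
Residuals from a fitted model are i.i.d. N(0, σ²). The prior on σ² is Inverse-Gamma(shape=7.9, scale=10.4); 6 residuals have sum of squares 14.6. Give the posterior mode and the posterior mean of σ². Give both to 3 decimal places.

Posterior: Inverse-Gamma(shape = 7.9+6/2 = 10.9, scale = 10.4+14.6/2 = 17.7).
Mode = β/(α+1) = 17.7/11.9 = 1.487.
Mean = β/(α−1) = 17.7/9.9 = 1.788.

MAP = 1.487, posterior mean = 1.788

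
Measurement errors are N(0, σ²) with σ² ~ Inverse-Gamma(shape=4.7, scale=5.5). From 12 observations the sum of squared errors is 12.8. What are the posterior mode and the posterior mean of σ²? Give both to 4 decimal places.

posterior mode = 1.0171, posterior mean = 1.2268

Posterior: Inverse-Gamma(shape = 4.7+12/2 = 10.7, scale = 5.5+12.8/2 = 11.9).
Mode = β/(α+1) = 11.9/11.7 = 1.0171.
Mean = β/(α−1) = 11.9/9.7 = 1.2268.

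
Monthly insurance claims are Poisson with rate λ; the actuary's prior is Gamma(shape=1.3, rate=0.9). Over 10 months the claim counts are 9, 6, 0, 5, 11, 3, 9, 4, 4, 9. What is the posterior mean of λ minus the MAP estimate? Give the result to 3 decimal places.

Σ counts = 60. Posterior: Gamma(shape = 1.3+60 = 61.3, rate = 0.9+10 = 10.9).
Mode = (α−1)/β = 60.3/10.9 = 5.532.
Mean = α/β = 61.3/10.9 = 5.624.
Difference = 5.624 − 5.532 = 0.092.

0.092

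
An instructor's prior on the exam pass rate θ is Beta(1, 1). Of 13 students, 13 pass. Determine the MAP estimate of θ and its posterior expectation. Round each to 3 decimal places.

Posterior: Beta(1+13, 1+0) = Beta(14, 1).
Since β = 1 ≤ 1 and α > 1, the Beta density is monotone increasing on [0,1]; the mode is at 1.
Mean = 14/(14+1) = 0.933.
Left-skewed posterior ⇒ mean < mode.

MAP estimate = 1.000, posterior expectation = 0.933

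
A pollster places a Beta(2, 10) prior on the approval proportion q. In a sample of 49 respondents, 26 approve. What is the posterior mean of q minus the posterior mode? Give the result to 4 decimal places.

0.0014

Posterior: Beta(2+26, 10+23) = Beta(28, 33).
Mode = (28−1)/(28+33−2) = 27/59 = 0.4576.
Mean = 28/(28+33) = 28/61 = 0.4590.
Difference = 0.4590 − 0.4576 = 0.0014.
Mean > mode: the posterior has a right tail.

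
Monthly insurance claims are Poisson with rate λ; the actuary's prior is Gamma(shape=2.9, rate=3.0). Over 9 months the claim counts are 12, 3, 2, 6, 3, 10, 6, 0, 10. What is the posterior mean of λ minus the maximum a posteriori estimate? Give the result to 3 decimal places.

0.083

Σ counts = 52. Posterior: Gamma(shape = 2.9+52 = 54.9, rate = 3.0+9 = 12.0).
Mode = (α−1)/β = 53.9/12.0 = 4.492.
Mean = α/β = 54.9/12.0 = 4.575.
Difference = 4.575 − 4.492 = 0.083.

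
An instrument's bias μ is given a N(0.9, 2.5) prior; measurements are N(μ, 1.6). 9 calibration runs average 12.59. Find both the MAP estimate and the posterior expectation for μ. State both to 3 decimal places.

μ_MAP = 11.814, E[μ|data] = 11.814

Posterior for μ is Normal. Precision-weighted mean: (1/2.5·0.9 + 9/1.6·12.59) / (1/2.5 + 9/1.6) = 11.814.
A Normal posterior is symmetric, so mode = mean.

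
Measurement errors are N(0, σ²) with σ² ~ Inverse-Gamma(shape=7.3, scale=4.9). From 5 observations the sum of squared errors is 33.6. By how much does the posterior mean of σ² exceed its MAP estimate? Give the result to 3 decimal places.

Posterior: Inverse-Gamma(shape = 7.3+5/2 = 9.8, scale = 4.9+33.6/2 = 21.7).
Mode = β/(α+1) = 21.7/10.8 = 2.009.
Mean = β/(α−1) = 21.7/8.8 = 2.466.
Difference = 2.466 − 2.009 = 0.457.

0.457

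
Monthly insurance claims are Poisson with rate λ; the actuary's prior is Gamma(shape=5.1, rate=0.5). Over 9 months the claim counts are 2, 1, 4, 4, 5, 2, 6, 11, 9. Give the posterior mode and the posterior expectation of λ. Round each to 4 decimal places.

MAP = 5.0632, posterior mean = 5.1684

Σ counts = 44. Posterior: Gamma(shape = 5.1+44 = 49.1, rate = 0.5+9 = 9.5).
Mode = (α−1)/β = 48.1/9.5 = 5.0632.
Mean = α/β = 49.1/9.5 = 5.1684.
Right-skewed posterior ⇒ mode < mean.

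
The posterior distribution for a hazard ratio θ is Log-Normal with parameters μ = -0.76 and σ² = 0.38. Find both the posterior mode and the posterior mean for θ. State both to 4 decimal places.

Mode = exp(μ − σ²) = exp(-1.14) = 0.3198.
Mean = exp(μ + σ²/2) = exp(-0.570) = 0.5655.

MAP: 0.3198. Posterior mean: 0.5655.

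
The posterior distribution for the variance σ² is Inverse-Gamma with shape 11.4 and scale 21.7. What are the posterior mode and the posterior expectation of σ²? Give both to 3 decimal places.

posterior mode = 1.750, posterior expectation = 2.087

Mode = β/(α+1) = 21.7/12.4 = 1.750.
Mean = β/(α−1) = 21.7/10.4 = 2.087.
Mean > mode: the posterior has a right tail.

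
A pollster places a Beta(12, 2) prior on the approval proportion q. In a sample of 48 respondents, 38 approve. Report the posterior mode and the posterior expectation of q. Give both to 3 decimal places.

MAP = 0.817, posterior mean = 0.806

Posterior: Beta(12+38, 2+10) = Beta(50, 12).
Mode = (50−1)/(50+12−2) = 49/60 = 0.817.
Mean = 50/(50+12) = 50/62 = 0.806.
Left-skewed posterior ⇒ mean < mode.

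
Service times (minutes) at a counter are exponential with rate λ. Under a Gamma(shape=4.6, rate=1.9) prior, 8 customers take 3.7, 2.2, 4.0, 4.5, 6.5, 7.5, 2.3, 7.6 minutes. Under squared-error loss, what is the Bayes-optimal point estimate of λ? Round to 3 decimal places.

Σ times = 38.3. Posterior: Gamma(shape = 4.6+8 = 12.6, rate = 1.9+38.3 = 40.2).
Mode = (α−1)/β = 11.6/40.2 = 0.289.
Mean = α/β = 12.6/40.2 = 0.313.
Squared-error loss ⇒ the optimal estimator is the posterior mean.

0.313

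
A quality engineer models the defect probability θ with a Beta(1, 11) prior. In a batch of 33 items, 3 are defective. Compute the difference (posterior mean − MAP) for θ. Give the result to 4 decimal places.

Posterior: Beta(1+3, 11+30) = Beta(4, 41).
Mode = (4−1)/(4+41−2) = 3/43 = 0.0698.
Mean = 4/(4+41) = 4/45 = 0.0889.
Difference = 0.0889 − 0.0698 = 0.0191.
Mean > mode: the posterior has a right tail.

0.0191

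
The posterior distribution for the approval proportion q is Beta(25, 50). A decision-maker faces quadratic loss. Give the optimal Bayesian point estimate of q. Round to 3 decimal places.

0.333

Mode = (25−1)/(25+50−2) = 24/73 = 0.329.
Mean = 25/(25+50) = 25/75 = 0.333.
Quadratic loss ⇒ the optimal estimator is the posterior mean.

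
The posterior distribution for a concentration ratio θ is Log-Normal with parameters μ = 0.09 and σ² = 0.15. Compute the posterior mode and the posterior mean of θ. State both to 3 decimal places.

MAP: 0.942. Posterior mean: 1.179.

Mode = exp(μ − σ²) = exp(-0.06) = 0.942.
Mean = exp(μ + σ²/2) = exp(0.165) = 1.179.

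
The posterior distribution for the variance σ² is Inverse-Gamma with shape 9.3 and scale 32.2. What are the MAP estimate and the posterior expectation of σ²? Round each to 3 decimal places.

MAP estimate = 3.126, posterior expectation = 3.880

Mode = β/(α+1) = 32.2/10.3 = 3.126.
Mean = β/(α−1) = 32.2/8.3 = 3.880.
The posterior is right-skewed, so the mean exceeds the mode.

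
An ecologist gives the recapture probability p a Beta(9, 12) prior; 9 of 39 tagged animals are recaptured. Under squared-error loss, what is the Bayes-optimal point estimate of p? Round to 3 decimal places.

Posterior: Beta(9+9, 12+30) = Beta(18, 42).
Mode = (18−1)/(18+42−2) = 17/58 = 0.293.
Mean = 18/(18+42) = 18/60 = 0.300.
Squared-error loss ⇒ the optimal estimator is the posterior mean.

0.300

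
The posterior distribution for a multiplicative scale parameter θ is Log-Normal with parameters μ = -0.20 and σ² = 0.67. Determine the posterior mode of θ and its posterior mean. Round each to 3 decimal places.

MAP: 0.419. Posterior mean: 1.145.

Mode = exp(μ − σ²) = exp(-0.87) = 0.419.
Mean = exp(μ + σ²/2) = exp(0.135) = 1.145.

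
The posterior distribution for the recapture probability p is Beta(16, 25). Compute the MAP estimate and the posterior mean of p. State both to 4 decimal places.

MAP: 0.3846. Posterior mean: 0.3902.

Mode = (16−1)/(16+25−2) = 15/39 = 0.3846.
Mean = 16/(16+25) = 16/41 = 0.3902.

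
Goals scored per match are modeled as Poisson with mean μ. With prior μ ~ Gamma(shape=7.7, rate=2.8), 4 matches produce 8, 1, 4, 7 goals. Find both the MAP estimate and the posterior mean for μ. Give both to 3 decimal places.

MAP: 3.926. Posterior mean: 4.074.

Σ counts = 20. Posterior: Gamma(shape = 7.7+20 = 27.7, rate = 2.8+4 = 6.8).
Mode = (α−1)/β = 26.7/6.8 = 3.926.
Mean = α/β = 27.7/6.8 = 4.074.
The posterior is right-skewed, so the mean exceeds the mode.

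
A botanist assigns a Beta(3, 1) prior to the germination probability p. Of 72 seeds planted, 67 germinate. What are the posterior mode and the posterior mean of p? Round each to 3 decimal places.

Posterior: Beta(3+67, 1+5) = Beta(70, 6).
Mode = (70−1)/(70+6−2) = 69/74 = 0.932.
Mean = 70/(70+6) = 70/76 = 0.921.
Mode > mean: the posterior has a left tail.

MAP = 0.932, posterior mean = 0.921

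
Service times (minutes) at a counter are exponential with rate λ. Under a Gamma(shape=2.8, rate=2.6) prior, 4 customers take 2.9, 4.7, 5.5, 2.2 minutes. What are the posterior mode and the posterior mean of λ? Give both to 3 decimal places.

Σ times = 15.3. Posterior: Gamma(shape = 2.8+4 = 6.8, rate = 2.6+15.3 = 17.9).
Mode = (α−1)/β = 5.8/17.9 = 0.324.
Mean = α/β = 6.8/17.9 = 0.380.

MAP: 0.324. Posterior mean: 0.380.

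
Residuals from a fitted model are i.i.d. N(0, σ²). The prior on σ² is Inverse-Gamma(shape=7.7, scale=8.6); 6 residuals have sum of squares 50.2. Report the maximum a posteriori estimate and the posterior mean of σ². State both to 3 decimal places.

MAP: 2.880. Posterior mean: 3.474.

Posterior: Inverse-Gamma(shape = 7.7+6/2 = 10.7, scale = 8.6+50.2/2 = 33.7).
Mode = β/(α+1) = 33.7/11.7 = 2.880.
Mean = β/(α−1) = 33.7/9.7 = 3.474.
The posterior is right-skewed, so the mean exceeds the mode.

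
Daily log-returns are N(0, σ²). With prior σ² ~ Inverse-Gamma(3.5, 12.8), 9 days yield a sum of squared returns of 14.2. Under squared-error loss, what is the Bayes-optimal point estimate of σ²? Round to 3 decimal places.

2.843

Posterior: Inverse-Gamma(shape = 3.5+9/2 = 8.0, scale = 12.8+14.2/2 = 19.9).
Mode = β/(α+1) = 19.9/9.0 = 2.211.
Mean = β/(α−1) = 19.9/7.0 = 2.843.
Squared-error loss ⇒ the optimal estimator is the posterior mean.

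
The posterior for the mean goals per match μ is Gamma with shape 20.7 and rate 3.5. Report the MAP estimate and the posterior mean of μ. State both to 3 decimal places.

MAP = 5.629, posterior mean = 5.914

Mode = (α−1)/β = 19.7/3.5 = 5.629.
Mean = α/β = 20.7/3.5 = 5.914.
Mean > mode: the posterior has a right tail.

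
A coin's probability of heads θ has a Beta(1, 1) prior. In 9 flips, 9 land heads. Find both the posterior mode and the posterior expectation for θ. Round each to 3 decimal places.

posterior mode = 1.000, posterior expectation = 0.909

Posterior: Beta(1+9, 1+0) = Beta(10, 1).
Since β = 1 ≤ 1 and α > 1, the Beta density is monotone increasing on [0,1]; the mode is at 1.
Mean = 10/(10+1) = 0.909.
The posterior is left-skewed, so the mode exceeds the mean.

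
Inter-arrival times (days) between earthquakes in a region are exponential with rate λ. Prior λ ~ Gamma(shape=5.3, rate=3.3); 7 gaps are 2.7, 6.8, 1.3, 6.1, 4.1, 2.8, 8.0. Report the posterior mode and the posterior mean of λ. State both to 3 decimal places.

MAP: 0.322. Posterior mean: 0.350.

Σ times = 31.8. Posterior: Gamma(shape = 5.3+7 = 12.3, rate = 3.3+31.8 = 35.1).
Mode = (α−1)/β = 11.3/35.1 = 0.322.
Mean = α/β = 12.3/35.1 = 0.350.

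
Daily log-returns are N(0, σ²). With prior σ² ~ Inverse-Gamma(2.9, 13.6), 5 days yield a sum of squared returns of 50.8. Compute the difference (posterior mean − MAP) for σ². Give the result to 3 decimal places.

Posterior: Inverse-Gamma(shape = 2.9+5/2 = 5.4, scale = 13.6+50.8/2 = 39.0).
Mode = β/(α+1) = 39.0/6.4 = 6.094.
Mean = β/(α−1) = 39.0/4.4 = 8.864.
Difference = 8.864 − 6.094 = 2.770.
Mean > mode: the posterior has a right tail.

2.770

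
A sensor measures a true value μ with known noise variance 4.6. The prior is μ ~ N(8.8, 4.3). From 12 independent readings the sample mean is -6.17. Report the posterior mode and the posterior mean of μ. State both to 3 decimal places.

Posterior for μ is Normal. Precision-weighted mean: (1/4.3·8.8 + 12/4.6·-6.17) / (1/4.3 + 12/4.6) = -4.945.
A Normal posterior is symmetric, so mode = mean.

MAP: -4.945. Posterior mean: -4.945.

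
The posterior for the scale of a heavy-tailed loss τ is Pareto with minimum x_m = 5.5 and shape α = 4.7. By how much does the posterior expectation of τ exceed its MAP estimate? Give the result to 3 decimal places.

The Pareto density is strictly decreasing on [x_m, ∞), so the mode is x_m = 5.500.
Mean = α·x_m/(α−1) = 4.7·5.5/3.7 = 6.986.
Difference = 6.986 − 5.500 = 1.486.

1.486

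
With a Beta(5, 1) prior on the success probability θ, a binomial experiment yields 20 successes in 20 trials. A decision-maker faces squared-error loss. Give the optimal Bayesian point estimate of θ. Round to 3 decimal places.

0.962

Posterior: Beta(5+20, 1+0) = Beta(25, 1).
Since β = 1 ≤ 1 and α > 1, the Beta density is monotone increasing on [0,1]; the mode is at 1.
Mean = 25/(25+1) = 0.962.
Squared-error loss ⇒ the optimal estimator is the posterior mean.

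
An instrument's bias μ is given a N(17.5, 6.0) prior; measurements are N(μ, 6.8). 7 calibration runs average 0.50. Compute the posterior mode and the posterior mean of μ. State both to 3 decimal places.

Posterior for μ is Normal. Precision-weighted mean: (1/6.0·17.5 + 7/6.8·0.50) / (1/6.0 + 7/6.8) = 2.869.
A Normal posterior is symmetric, so mode = mean.

posterior mode = 2.869, posterior mean = 2.869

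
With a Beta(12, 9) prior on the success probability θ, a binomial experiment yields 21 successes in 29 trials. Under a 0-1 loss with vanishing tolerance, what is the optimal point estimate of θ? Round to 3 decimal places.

Posterior: Beta(12+21, 9+8) = Beta(33, 17).
Mode = (33−1)/(33+17−2) = 32/48 = 0.667.
Mean = 33/(33+17) = 33/50 = 0.660.
This is the posterior mode — the MAP estimate.

0.667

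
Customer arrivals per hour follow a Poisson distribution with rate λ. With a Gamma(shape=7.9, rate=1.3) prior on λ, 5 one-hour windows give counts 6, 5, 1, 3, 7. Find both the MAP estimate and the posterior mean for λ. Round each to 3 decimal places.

Σ counts = 22. Posterior: Gamma(shape = 7.9+22 = 29.9, rate = 1.3+5 = 6.3).
Mode = (α−1)/β = 28.9/6.3 = 4.587.
Mean = α/β = 29.9/6.3 = 4.746.
Mean > mode: the posterior has a right tail.

MAP estimate = 4.587, posterior mean = 4.746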